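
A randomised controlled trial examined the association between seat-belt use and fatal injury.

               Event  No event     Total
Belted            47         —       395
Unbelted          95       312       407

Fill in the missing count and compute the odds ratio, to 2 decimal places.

The missing cell is in the exposed row: 395 − 47 = 348.
So a = 47, b = 348, c = 95, d = 312.
OR = (a·d)/(b·c) = (47 × 312) / (348 × 95) = 14664 / 33060 = 0.44356

0.44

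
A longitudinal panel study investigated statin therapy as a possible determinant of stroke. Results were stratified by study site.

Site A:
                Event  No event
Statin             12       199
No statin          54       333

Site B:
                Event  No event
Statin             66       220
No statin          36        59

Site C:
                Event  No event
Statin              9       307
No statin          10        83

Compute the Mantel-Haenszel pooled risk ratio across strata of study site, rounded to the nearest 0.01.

RR_MH = Σ(aᵢ·n₀ᵢ/nᵢ) / Σ(cᵢ·n₁ᵢ/nᵢ), with n₁ᵢ = aᵢ+bᵢ (exposed), n₀ᵢ = cᵢ+dᵢ (unexposed), nᵢ = n₁ᵢ+n₀ᵢ.
Stratum 1 (Site A): n₁ = 211, n₀ = 387, n = 598; a·n₀/n = 12·387/598 = 7.7659; c·n₁/n = 54·211/598 = 19.0535
Stratum 2 (Site B): n₁ = 286, n₀ = 95, n = 381; a·n₀/n = 66·95/381 = 16.4567; c·n₁/n = 36·286/381 = 27.0236
Stratum 3 (Site C): n₁ = 316, n₀ = 93, n = 409; a·n₀/n = 9·93/409 = 2.0465; c·n₁/n = 10·316/409 = 7.7262
RR_MH = (7.7659 + 16.4567 + 2.0465) / (19.0535 + 27.0236 + 7.7262) = 26.2690 / 53.8033 = 0.48824

0.49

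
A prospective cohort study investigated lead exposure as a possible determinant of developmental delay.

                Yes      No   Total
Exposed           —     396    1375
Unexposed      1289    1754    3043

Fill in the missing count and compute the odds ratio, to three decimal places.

The missing cell is in the exposed row: 1375 − 396 = 979.
So a = 979, b = 396, c = 1289, d = 1754.
OR = (a·d)/(b·c) = (979 × 1754) / (396 × 1289) = 1717166 / 510444 = 3.36406

3.364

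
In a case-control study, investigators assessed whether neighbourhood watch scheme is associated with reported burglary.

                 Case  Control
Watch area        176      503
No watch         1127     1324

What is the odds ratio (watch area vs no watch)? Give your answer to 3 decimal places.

Cells: a = 176, b = 503, c = 1127, d = 1324.
OR = (a·d)/(b·c) = (176 × 1324) / (503 × 1127) = 233024 / 566881 = 0.41106
Exposure is associated with lower odds of reported burglary (OR = 0.41 < 1).

0.411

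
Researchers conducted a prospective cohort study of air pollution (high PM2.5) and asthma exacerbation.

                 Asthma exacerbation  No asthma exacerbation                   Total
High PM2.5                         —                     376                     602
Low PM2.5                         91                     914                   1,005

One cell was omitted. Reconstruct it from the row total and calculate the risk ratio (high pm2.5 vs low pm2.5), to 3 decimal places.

4.146

The missing cell is in the exposed row: 602 − 376 = 226.
So a = 226, b = 376, c = 91, d = 914.
RR = [a/(a+b)] / [c/(c+d)] = (226/602) / (91/1005) = 0.37542/0.09055 = 4.14607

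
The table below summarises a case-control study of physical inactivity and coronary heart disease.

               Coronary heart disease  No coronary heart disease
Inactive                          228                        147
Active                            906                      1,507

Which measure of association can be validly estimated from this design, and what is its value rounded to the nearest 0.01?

Cells: a = 228, b = 147, c = 906, d = 1507.
This is a case-control study: participants were sampled on outcome status, so risks in the source population cannot be estimated directly — relative risk is not valid here. The odds ratio is the appropriate measure.
OR = (a·d)/(b·c) = (228 × 1507) / (147 × 906) = 343596 / 133182 = 2.57990

2.58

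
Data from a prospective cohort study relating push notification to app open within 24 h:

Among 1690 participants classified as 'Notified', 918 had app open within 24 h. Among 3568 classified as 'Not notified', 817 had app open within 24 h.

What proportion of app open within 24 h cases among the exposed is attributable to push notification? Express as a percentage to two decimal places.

From the description: a = 918, b = 772, c = 817, d = 2751.
Risk in exposed = 918/1690 = 0.54320; risk in unexposed = 817/3568 = 0.22898.
RR = 0.54320/0.22898 = 2.37224
AR% = (RR − 1)/RR × 100 = (2.37224 − 1)/2.37224 × 100 = 57.8458%

57.85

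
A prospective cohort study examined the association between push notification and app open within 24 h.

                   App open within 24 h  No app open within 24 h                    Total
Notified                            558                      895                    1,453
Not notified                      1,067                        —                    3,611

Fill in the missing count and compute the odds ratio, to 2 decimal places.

1.49

The missing cell is in the unexposed row: 3611 − 1067 = 2544.
So a = 558, b = 895, c = 1067, d = 2544.
OR = (a·d)/(b·c) = (558 × 2544) / (895 × 1067) = 1419552 / 954965 = 1.48650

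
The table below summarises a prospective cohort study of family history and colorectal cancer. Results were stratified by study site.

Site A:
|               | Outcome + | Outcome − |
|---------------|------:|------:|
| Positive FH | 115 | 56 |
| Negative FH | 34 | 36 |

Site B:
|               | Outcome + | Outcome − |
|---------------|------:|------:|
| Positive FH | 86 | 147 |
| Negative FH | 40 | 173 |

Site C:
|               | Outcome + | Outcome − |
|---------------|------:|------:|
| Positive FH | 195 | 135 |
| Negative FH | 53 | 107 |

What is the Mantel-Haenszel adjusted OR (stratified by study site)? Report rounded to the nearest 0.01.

2.61

OR_MH = Σ(aᵢdᵢ/nᵢ) / Σ(bᵢcᵢ/nᵢ), where nᵢ is the stratum total.
Stratum 1 (Site A): n = 241; a·d/n = 115·36/241 = 17.1784; b·c/n = 56·34/241 = 7.9004
Stratum 2 (Site B): n = 446; a·d/n = 86·173/446 = 33.3587; b·c/n = 147·40/446 = 13.1839
Stratum 3 (Site C): n = 490; a·d/n = 195·107/490 = 42.5816; b·c/n = 135·53/490 = 14.6020
OR_MH = (17.1784 + 33.3587 + 42.5816) / (7.9004 + 13.1839 + 14.6020) = 93.1188 / 35.6863 = 2.60937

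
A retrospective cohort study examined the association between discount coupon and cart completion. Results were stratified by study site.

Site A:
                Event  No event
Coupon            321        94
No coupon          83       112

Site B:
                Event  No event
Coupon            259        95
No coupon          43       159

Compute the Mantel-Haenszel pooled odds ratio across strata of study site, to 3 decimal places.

OR_MH = Σ(aᵢdᵢ/nᵢ) / Σ(bᵢcᵢ/nᵢ), where nᵢ is the stratum total.
Stratum 1 (Site A): n = 610; a·d/n = 321·112/610 = 58.9377; b·c/n = 94·83/610 = 12.7902
Stratum 2 (Site B): n = 556; a·d/n = 259·159/556 = 74.0665; b·c/n = 95·43/556 = 7.3471
OR_MH = (58.9377 + 74.0665) / (12.7902 + 7.3471) = 133.0043 / 20.1373 = 6.60487

6.605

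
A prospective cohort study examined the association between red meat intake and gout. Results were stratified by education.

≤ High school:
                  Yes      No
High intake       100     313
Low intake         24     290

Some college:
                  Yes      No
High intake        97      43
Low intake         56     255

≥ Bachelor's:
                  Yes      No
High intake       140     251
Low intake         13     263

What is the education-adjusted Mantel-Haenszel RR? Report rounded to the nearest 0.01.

RR_MH = Σ(aᵢ·n₀ᵢ/nᵢ) / Σ(cᵢ·n₁ᵢ/nᵢ), with n₁ᵢ = aᵢ+bᵢ (exposed), n₀ᵢ = cᵢ+dᵢ (unexposed), nᵢ = n₁ᵢ+n₀ᵢ.
Stratum 1 (≤ High school): n₁ = 413, n₀ = 314, n = 727; a·n₀/n = 100·314/727 = 43.1912; c·n₁/n = 24·413/727 = 13.6341
Stratum 2 (Some college): n₁ = 140, n₀ = 311, n = 451; a·n₀/n = 97·311/451 = 66.8891; c·n₁/n = 56·140/451 = 17.3836
Stratum 3 (≥ Bachelor's): n₁ = 391, n₀ = 276, n = 667; a·n₀/n = 140·276/667 = 57.9310; c·n₁/n = 13·391/667 = 7.6207
RR_MH = (43.1912 + 66.8891 + 57.9310) / (13.6341 + 17.3836 + 7.6207) = 168.0114 / 38.6384 = 4.34830

4.35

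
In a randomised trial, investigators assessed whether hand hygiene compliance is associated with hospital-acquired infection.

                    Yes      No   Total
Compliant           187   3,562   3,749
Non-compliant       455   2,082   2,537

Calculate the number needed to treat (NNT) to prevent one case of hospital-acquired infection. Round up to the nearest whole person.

Risk in treated group = 187/3749 = 0.04988; risk in control = 455/2537 = 0.17935.
Absolute risk reduction = 0.17935 − 0.04988 = 0.12947
NNT = 1 / ARR = 1 / 0.12947 = 7.724 → round up → 8

8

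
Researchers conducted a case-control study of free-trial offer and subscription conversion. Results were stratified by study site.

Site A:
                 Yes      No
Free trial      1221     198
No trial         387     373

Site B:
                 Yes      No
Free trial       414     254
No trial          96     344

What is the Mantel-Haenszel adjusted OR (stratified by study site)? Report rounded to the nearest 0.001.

OR_MH = Σ(aᵢdᵢ/nᵢ) / Σ(bᵢcᵢ/nᵢ), where nᵢ is the stratum total.
Stratum 1 (Site A): n = 2179; a·d/n = 1221·373/2179 = 209.0101; b·c/n = 198·387/2179 = 35.1657
Stratum 2 (Site B): n = 1108; a·d/n = 414·344/1108 = 128.5343; b·c/n = 254·96/1108 = 22.0072
OR_MH = (209.0101 + 128.5343) / (35.1657 + 22.0072) = 337.5444 / 57.1729 = 5.90392

5.904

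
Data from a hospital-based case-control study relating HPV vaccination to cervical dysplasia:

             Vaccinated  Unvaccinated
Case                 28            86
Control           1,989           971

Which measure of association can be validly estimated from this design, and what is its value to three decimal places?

Reading the table with exposure as columns: a = 28 (Vaccinated, case), b = 1989 (Vaccinated, non-case), c = 86 (Unvaccinated, case), d = 971.
This is a hospital-based case-control study: participants were sampled on outcome status, so risks in the source population cannot be estimated directly — relative risk is not valid here. The odds ratio is the appropriate measure.
OR = (a·d)/(b·c) = (28 × 971) / (1989 × 86) = 27188 / 171054 = 0.15894

0.159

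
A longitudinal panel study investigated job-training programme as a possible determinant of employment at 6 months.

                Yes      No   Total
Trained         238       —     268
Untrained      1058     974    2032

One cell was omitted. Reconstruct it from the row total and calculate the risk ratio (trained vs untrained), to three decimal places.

1.706

The missing cell is in the exposed row: 268 − 238 = 30.
So a = 238, b = 30, c = 1058, d = 974.
RR = [a/(a+b)] / [c/(c+d)] = (238/268) / (1058/2032) = 0.88806/0.52067 = 1.70561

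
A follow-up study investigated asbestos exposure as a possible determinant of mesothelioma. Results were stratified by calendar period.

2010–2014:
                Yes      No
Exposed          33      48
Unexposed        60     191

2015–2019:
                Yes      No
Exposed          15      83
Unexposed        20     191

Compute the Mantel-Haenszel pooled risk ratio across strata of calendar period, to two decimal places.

1.68

RR_MH = Σ(aᵢ·n₀ᵢ/nᵢ) / Σ(cᵢ·n₁ᵢ/nᵢ), with n₁ᵢ = aᵢ+bᵢ (exposed), n₀ᵢ = cᵢ+dᵢ (unexposed), nᵢ = n₁ᵢ+n₀ᵢ.
Stratum 1 (2010–2014): n₁ = 81, n₀ = 251, n = 332; a·n₀/n = 33·251/332 = 24.9488; c·n₁/n = 60·81/332 = 14.6386
Stratum 2 (2015–2019): n₁ = 98, n₀ = 211, n = 309; a·n₀/n = 15·211/309 = 10.2427; c·n₁/n = 20·98/309 = 6.3430
RR_MH = (24.9488 + 10.2427) / (14.6386 + 6.3430) = 35.1915 / 20.9816 = 1.67726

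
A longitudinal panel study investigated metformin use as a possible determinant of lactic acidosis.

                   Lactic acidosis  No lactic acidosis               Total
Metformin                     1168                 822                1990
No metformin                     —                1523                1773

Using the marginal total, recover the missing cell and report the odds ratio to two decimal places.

The missing cell is in the unexposed row: 1773 − 1523 = 250.
So a = 1168, b = 822, c = 250, d = 1523.
OR = (a·d)/(b·c) = (1168 × 1523) / (822 × 250) = 1778864 / 205500 = 8.65627

8.66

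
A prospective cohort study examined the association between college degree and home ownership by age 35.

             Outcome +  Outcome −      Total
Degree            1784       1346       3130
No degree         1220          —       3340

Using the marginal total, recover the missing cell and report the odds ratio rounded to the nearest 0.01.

2.30

The missing cell is in the unexposed row: 3340 − 1220 = 2120.
So a = 1784, b = 1346, c = 1220, d = 2120.
OR = (a·d)/(b·c) = (1784 × 2120) / (1346 × 1220) = 3782080 / 1642120 = 2.30317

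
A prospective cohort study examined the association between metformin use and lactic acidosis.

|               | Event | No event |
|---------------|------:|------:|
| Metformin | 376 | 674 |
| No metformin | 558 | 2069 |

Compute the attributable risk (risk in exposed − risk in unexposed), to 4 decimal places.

0.1457

Cells: a = 376, b = 674, c = 558, d = 2069.
Risk in exposed = 376/1050 = 0.358095; risk in unexposed = 558/2627 = 0.212410.
Risk difference = 0.358095 − 0.212410 = 0.145686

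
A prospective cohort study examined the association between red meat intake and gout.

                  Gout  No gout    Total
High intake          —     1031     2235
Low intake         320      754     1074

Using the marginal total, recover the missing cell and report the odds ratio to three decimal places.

The missing cell is in the exposed row: 2235 − 1031 = 1204.
So a = 1204, b = 1031, c = 320, d = 754.
OR = (a·d)/(b·c) = (1204 × 754) / (1031 × 320) = 907816 / 329920 = 2.75162

2.752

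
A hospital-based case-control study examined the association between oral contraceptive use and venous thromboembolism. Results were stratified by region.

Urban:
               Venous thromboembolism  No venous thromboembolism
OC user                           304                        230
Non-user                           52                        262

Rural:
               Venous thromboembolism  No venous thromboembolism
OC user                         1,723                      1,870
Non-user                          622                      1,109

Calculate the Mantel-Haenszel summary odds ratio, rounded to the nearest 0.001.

OR_MH = Σ(aᵢdᵢ/nᵢ) / Σ(bᵢcᵢ/nᵢ), where nᵢ is the stratum total.
Stratum 1 (Urban): n = 848; a·d/n = 304·262/848 = 93.9245; b·c/n = 230·52/848 = 14.1038
Stratum 2 (Rural): n = 5324; a·d/n = 1723·1109/5324 = 358.9044; b·c/n = 1870·622/5324 = 218.4711
OR_MH = (93.9245 + 358.9044) / (14.1038 + 218.4711) = 452.8289 / 232.5748 = 1.94702

1.947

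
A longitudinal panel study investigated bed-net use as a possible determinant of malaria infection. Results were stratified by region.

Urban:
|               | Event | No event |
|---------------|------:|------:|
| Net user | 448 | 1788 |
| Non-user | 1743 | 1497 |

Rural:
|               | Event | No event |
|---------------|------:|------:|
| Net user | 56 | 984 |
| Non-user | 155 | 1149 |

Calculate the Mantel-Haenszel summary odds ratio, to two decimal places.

0.24

OR_MH = Σ(aᵢdᵢ/nᵢ) / Σ(bᵢcᵢ/nᵢ), where nᵢ is the stratum total.
Stratum 1 (Urban): n = 5476; a·d/n = 448·1497/5476 = 122.4719; b·c/n = 1788·1743/5476 = 569.1169
Stratum 2 (Rural): n = 2344; a·d/n = 56·1149/2344 = 27.4505; b·c/n = 984·155/2344 = 65.0683
OR_MH = (122.4719 + 27.4505) / (569.1169 + 65.0683) = 149.9224 / 634.1851 = 0.23640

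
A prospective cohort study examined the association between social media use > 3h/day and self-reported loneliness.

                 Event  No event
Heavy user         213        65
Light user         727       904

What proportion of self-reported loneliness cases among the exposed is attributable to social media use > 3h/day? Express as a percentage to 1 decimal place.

Cells: a = 213, b = 65, c = 727, d = 904.
Risk in exposed = 213/278 = 0.76619; risk in unexposed = 727/1631 = 0.44574.
RR = 0.76619/0.44574 = 1.71891
AR% = (RR − 1)/RR × 100 = (1.71891 − 1)/1.71891 × 100 = 41.8238%

41.8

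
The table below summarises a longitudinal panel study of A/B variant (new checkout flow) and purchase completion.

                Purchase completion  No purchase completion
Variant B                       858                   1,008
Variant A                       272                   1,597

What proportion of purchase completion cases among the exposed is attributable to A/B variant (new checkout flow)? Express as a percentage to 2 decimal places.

68.35

Cells: a = 858, b = 1008, c = 272, d = 1597.
Risk in exposed = 858/1866 = 0.45981; risk in unexposed = 272/1869 = 0.14553.
RR = 0.45981/0.14553 = 3.15948
AR% = (RR − 1)/RR × 100 = (3.15948 − 1)/3.15948 × 100 = 68.3493%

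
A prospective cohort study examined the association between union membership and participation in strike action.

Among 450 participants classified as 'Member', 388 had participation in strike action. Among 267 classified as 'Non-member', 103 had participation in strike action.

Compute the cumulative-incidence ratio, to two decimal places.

From the description: a = 388, b = 62, c = 103, d = 164.
Risk in exposed = 388/450 = 0.86222; risk in unexposed = 103/267 = 0.38577.
RR = 0.86222 / 0.38577 = 2.23508
The risk among the exposed is 2.24 times that among the unexposed.

2.24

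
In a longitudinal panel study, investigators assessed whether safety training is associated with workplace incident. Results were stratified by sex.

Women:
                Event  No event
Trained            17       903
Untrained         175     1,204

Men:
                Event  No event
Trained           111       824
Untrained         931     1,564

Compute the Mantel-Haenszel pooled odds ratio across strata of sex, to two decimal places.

0.20

OR_MH = Σ(aᵢdᵢ/nᵢ) / Σ(bᵢcᵢ/nᵢ), where nᵢ is the stratum total.
Stratum 1 (Women): n = 2299; a·d/n = 17·1204/2299 = 8.9030; b·c/n = 903·175/2299 = 68.7364
Stratum 2 (Men): n = 3430; a·d/n = 111·1564/3430 = 50.6134; b·c/n = 824·931/3430 = 223.6571
OR_MH = (8.9030 + 50.6134) / (68.7364 + 223.6571) = 59.5164 / 292.3935 = 0.20355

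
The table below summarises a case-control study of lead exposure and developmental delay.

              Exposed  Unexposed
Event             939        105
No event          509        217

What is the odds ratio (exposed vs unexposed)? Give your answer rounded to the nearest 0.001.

Reading the table with exposure as columns: a = 939 (Exposed, case), b = 509 (Exposed, non-case), c = 105 (Unexposed, case), d = 217.
OR = (a·d)/(b·c) = (939 × 217) / (509 × 105) = 203763 / 53445 = 3.81257
The odds of developmental delay are about 3.81 times as high in the exposed group.

3.813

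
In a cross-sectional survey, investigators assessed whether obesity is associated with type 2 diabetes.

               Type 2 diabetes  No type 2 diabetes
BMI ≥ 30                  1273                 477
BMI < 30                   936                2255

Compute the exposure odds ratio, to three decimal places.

6.430

Cells: a = 1273, b = 477, c = 936, d = 2255.
OR = (a·d)/(b·c) = (1273 × 2255) / (477 × 936) = 2870615 / 446472 = 6.42955
The odds of type 2 diabetes are about 6.43 times as high in the bmi ≥ 30 group.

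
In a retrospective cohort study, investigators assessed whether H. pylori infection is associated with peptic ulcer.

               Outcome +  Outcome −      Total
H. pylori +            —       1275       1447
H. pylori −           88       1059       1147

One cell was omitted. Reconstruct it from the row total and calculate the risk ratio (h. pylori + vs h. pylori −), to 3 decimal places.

The missing cell is in the exposed row: 1447 − 1275 = 172.
So a = 172, b = 1275, c = 88, d = 1059.
RR = [a/(a+b)] / [c/(c+d)] = (172/1447) / (88/1147) = 0.11887/0.07672 = 1.54932

1.549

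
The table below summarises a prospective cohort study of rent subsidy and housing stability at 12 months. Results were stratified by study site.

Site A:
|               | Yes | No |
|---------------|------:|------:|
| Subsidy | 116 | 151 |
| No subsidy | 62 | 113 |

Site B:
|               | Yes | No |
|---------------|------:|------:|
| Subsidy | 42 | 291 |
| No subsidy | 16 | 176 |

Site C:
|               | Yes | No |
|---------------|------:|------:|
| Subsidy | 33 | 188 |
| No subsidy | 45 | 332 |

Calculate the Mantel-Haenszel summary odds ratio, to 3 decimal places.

OR_MH = Σ(aᵢdᵢ/nᵢ) / Σ(bᵢcᵢ/nᵢ), where nᵢ is the stratum total.
Stratum 1 (Site A): n = 442; a·d/n = 116·113/442 = 29.6561; b·c/n = 151·62/442 = 21.1810
Stratum 2 (Site B): n = 525; a·d/n = 42·176/525 = 14.0800; b·c/n = 291·16/525 = 8.8686
Stratum 3 (Site C): n = 598; a·d/n = 33·332/598 = 18.3211; b·c/n = 188·45/598 = 14.1472
OR_MH = (29.6561 + 14.0800 + 18.3211) / (21.1810 + 8.8686 + 14.1472) = 62.0572 / 44.1967 = 1.40411

1.404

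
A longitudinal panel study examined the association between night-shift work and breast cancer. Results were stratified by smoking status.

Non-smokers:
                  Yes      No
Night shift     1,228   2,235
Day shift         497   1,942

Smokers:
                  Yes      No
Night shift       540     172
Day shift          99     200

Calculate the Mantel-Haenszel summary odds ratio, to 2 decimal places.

2.49

OR_MH = Σ(aᵢdᵢ/nᵢ) / Σ(bᵢcᵢ/nᵢ), where nᵢ is the stratum total.
Stratum 1 (Non-smokers): n = 5902; a·d/n = 1228·1942/5902 = 404.0624; b·c/n = 2235·497/5902 = 188.2065
Stratum 2 (Smokers): n = 1011; a·d/n = 540·200/1011 = 106.8249; b·c/n = 172·99/1011 = 16.8427
OR_MH = (404.0624 + 106.8249) / (188.2065 + 16.8427) = 510.8873 / 205.0493 = 2.49153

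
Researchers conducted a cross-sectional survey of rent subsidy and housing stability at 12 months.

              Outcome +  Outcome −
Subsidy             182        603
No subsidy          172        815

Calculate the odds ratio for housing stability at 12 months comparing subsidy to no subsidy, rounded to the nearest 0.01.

Cells: a = 182, b = 603, c = 172, d = 815.
OR = (a·d)/(b·c) = (182 × 815) / (603 × 172) = 148330 / 103716 = 1.43016
The odds of housing stability at 12 months are about 1.43 times as high in the subsidy group.

1.43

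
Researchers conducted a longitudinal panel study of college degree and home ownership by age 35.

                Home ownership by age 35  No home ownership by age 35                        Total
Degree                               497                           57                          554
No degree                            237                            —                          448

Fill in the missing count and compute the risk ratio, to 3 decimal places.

1.696

The missing cell is in the unexposed row: 448 − 237 = 211.
So a = 497, b = 57, c = 237, d = 211.
RR = [a/(a+b)] / [c/(c+d)] = (497/554) / (237/448) = 0.89711/0.52902 = 1.69581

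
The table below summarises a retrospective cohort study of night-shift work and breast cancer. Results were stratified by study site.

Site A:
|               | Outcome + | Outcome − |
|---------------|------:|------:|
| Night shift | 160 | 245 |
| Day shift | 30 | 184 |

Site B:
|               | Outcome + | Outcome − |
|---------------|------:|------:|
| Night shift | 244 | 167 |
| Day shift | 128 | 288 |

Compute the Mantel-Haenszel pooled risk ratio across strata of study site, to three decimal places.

RR_MH = Σ(aᵢ·n₀ᵢ/nᵢ) / Σ(cᵢ·n₁ᵢ/nᵢ), with n₁ᵢ = aᵢ+bᵢ (exposed), n₀ᵢ = cᵢ+dᵢ (unexposed), nᵢ = n₁ᵢ+n₀ᵢ.
Stratum 1 (Site A): n₁ = 405, n₀ = 214, n = 619; a·n₀/n = 160·214/619 = 55.3150; c·n₁/n = 30·405/619 = 19.6284
Stratum 2 (Site B): n₁ = 411, n₀ = 416, n = 827; a·n₀/n = 244·416/827 = 122.7376; c·n₁/n = 128·411/827 = 63.6131
RR_MH = (55.3150 + 122.7376) / (19.6284 + 63.6131) = 178.0526 / 83.2415 = 2.13899

2.139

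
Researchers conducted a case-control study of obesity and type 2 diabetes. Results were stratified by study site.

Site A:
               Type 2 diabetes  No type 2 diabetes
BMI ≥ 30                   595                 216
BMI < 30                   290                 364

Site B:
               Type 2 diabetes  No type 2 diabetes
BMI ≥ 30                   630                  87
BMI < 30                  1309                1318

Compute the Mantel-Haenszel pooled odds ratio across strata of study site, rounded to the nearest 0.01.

5.16

OR_MH = Σ(aᵢdᵢ/nᵢ) / Σ(bᵢcᵢ/nᵢ), where nᵢ is the stratum total.
Stratum 1 (Site A): n = 1465; a·d/n = 595·364/1465 = 147.8362; b·c/n = 216·290/1465 = 42.7577
Stratum 2 (Site B): n = 3344; a·d/n = 630·1318/3344 = 248.3074; b·c/n = 87·1309/3344 = 34.0559
OR_MH = (147.8362 + 248.3074) / (42.7577 + 34.0559) = 396.1436 / 76.8136 = 5.15721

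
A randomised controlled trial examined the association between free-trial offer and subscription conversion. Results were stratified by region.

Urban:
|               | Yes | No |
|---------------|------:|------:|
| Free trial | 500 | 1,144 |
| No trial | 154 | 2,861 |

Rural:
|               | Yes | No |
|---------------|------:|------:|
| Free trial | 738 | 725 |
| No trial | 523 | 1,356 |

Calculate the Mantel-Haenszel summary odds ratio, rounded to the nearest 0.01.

4.01

OR_MH = Σ(aᵢdᵢ/nᵢ) / Σ(bᵢcᵢ/nᵢ), where nᵢ is the stratum total.
Stratum 1 (Urban): n = 4659; a·d/n = 500·2861/4659 = 307.0401; b·c/n = 1144·154/4659 = 37.8141
Stratum 2 (Rural): n = 3342; a·d/n = 738·1356/3342 = 299.4399; b·c/n = 725·523/3342 = 113.4575
OR_MH = (307.0401 + 299.4399) / (37.8141 + 113.4575) = 606.4800 / 151.2716 = 4.00921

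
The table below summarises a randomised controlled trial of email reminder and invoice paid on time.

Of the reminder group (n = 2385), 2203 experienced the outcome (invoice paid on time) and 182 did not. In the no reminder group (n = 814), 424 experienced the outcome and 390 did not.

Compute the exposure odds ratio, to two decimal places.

11.13

From the description: a = 2203, b = 182, c = 424, d = 390.
OR = (a·d)/(b·c) = (2203 × 390) / (182 × 424) = 859170 / 77168 = 11.13376
The odds of invoice paid on time are about 11.13 times as high in the reminder group.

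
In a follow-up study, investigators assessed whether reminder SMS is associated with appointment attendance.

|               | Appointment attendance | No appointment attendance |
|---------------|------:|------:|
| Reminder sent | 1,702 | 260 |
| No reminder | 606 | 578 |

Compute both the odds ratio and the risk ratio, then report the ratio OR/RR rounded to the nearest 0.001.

3.684

Cells: a = 1702, b = 260, c = 606, d = 578.
OR = (1702·578)/(260·606) = 983756/157560 = 6.24369
Risk in exposed = 1702/1962 = 0.86748; risk in unexposed = 606/1184 = 0.51182; RR = 1.69488
OR/RR = 6.24369 / 1.69488 = 3.68385
The outcome is not rare, so the OR lies further from 1 than the RR.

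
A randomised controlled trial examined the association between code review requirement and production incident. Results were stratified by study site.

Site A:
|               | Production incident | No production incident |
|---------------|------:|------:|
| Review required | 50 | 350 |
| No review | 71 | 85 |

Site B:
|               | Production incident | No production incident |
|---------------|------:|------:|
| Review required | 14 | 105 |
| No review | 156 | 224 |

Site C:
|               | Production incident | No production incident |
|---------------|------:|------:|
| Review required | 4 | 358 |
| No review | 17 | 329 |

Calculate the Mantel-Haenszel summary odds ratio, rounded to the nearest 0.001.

OR_MH = Σ(aᵢdᵢ/nᵢ) / Σ(bᵢcᵢ/nᵢ), where nᵢ is the stratum total.
Stratum 1 (Site A): n = 556; a·d/n = 50·85/556 = 7.6439; b·c/n = 350·71/556 = 44.6942
Stratum 2 (Site B): n = 499; a·d/n = 14·224/499 = 6.2846; b·c/n = 105·156/499 = 32.8257
Stratum 3 (Site C): n = 708; a·d/n = 4·329/708 = 1.8588; b·c/n = 358·17/708 = 8.5960
OR_MH = (7.6439 + 6.2846 + 1.8588) / (44.6942 + 32.8257 + 8.5960) = 15.7872 / 86.1159 = 0.18333

0.183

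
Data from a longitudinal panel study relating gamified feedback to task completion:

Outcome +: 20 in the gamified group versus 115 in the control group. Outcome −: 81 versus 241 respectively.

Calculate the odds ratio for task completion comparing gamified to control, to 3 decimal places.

0.517

From the description: a = 20, b = 81, c = 115, d = 241.
OR = (a·d)/(b·c) = (20 × 241) / (81 × 115) = 4820 / 9315 = 0.51744
Exposure is associated with lower odds of task completion (OR = 0.52 < 1).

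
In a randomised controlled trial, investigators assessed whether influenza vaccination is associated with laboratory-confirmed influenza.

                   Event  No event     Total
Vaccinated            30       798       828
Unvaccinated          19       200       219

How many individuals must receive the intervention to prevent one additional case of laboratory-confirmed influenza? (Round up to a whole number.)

20

Risk in treated group = 30/828 = 0.03623; risk in control = 19/219 = 0.08676.
Absolute risk reduction = 0.08676 − 0.03623 = 0.05053
NNT = 1 / ARR = 1 / 0.05053 = 19.792 → round up → 20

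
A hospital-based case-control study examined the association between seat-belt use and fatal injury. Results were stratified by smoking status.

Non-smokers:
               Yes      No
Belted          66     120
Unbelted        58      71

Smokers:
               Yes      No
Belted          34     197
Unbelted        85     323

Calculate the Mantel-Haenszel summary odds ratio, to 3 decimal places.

OR_MH = Σ(aᵢdᵢ/nᵢ) / Σ(bᵢcᵢ/nᵢ), where nᵢ is the stratum total.
Stratum 1 (Non-smokers): n = 315; a·d/n = 66·71/315 = 14.8762; b·c/n = 120·58/315 = 22.0952
Stratum 2 (Smokers): n = 639; a·d/n = 34·323/639 = 17.1862; b·c/n = 197·85/639 = 26.2050
OR_MH = (14.8762 + 17.1862) / (22.0952 + 26.2050) = 32.0624 / 48.3002 = 0.66381

0.664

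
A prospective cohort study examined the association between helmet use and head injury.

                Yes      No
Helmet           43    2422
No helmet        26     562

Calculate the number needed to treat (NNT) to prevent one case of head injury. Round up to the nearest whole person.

38

Risk in treated group = 43/2465 = 0.01744; risk in control = 26/588 = 0.04422.
Absolute risk reduction = 0.04422 − 0.01744 = 0.02677
NNT = 1 / ARR = 1 / 0.02677 = 37.350 → round up → 38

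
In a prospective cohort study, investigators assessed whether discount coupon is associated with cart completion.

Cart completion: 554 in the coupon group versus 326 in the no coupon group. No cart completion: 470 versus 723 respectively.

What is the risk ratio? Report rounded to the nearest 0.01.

1.74

From the description: a = 554, b = 470, c = 326, d = 723.
Risk in exposed = 554/1024 = 0.54102; risk in unexposed = 326/1049 = 0.31077.
RR = 0.54102 / 0.31077 = 1.74088
The risk among the exposed is 1.74 times that among the unexposed.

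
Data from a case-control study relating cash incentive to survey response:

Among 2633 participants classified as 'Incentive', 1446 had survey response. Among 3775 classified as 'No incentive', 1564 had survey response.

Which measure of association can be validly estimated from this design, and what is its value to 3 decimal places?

1.722

From the description: a = 1446, b = 1187, c = 1564, d = 2211.
This is a case-control study: participants were sampled on outcome status, so risks in the source population cannot be estimated directly — relative risk is not valid here. The odds ratio is the appropriate measure.
OR = (a·d)/(b·c) = (1446 × 2211) / (1187 × 1564) = 3197106 / 1856468 = 1.72214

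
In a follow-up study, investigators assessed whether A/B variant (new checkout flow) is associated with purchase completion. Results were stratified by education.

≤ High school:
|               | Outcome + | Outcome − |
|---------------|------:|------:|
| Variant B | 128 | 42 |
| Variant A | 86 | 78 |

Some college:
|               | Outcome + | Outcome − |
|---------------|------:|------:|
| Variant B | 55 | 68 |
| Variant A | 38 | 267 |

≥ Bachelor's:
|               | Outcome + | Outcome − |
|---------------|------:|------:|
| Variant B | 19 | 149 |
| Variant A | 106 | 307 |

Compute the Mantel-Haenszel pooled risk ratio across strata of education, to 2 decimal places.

1.35

RR_MH = Σ(aᵢ·n₀ᵢ/nᵢ) / Σ(cᵢ·n₁ᵢ/nᵢ), with n₁ᵢ = aᵢ+bᵢ (exposed), n₀ᵢ = cᵢ+dᵢ (unexposed), nᵢ = n₁ᵢ+n₀ᵢ.
Stratum 1 (≤ High school): n₁ = 170, n₀ = 164, n = 334; a·n₀/n = 128·164/334 = 62.8503; c·n₁/n = 86·170/334 = 43.7725
Stratum 2 (Some college): n₁ = 123, n₀ = 305, n = 428; a·n₀/n = 55·305/428 = 39.1939; c·n₁/n = 38·123/428 = 10.9206
Stratum 3 (≥ Bachelor's): n₁ = 168, n₀ = 413, n = 581; a·n₀/n = 19·413/581 = 13.5060; c·n₁/n = 106·168/581 = 30.6506
RR_MH = (62.8503 + 39.1939 + 13.5060) / (43.7725 + 10.9206 + 30.6506) = 115.5502 / 85.3436 = 1.35394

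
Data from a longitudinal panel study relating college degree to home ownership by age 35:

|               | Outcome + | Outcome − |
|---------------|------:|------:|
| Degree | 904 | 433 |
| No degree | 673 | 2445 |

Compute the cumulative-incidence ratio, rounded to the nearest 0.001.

Cells: a = 904, b = 433, c = 673, d = 2445.
Risk in exposed = 904/1337 = 0.67614; risk in unexposed = 673/3118 = 0.21584.
RR = 0.67614 / 0.21584 = 3.13255
The risk among the exposed is 3.13 times that among the unexposed.

3.133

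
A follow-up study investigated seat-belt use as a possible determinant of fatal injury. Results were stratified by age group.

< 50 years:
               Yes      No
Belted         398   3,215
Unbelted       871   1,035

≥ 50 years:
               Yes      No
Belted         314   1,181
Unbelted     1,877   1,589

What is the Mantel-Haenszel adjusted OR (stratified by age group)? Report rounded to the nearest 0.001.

OR_MH = Σ(aᵢdᵢ/nᵢ) / Σ(bᵢcᵢ/nᵢ), where nᵢ is the stratum total.
Stratum 1 (< 50 years): n = 5519; a·d/n = 398·1035/5519 = 74.6385; b·c/n = 3215·871/5519 = 507.3863
Stratum 2 (≥ 50 years): n = 4961; a·d/n = 314·1589/4961 = 100.5737; b·c/n = 1181·1877/4961 = 446.8327
OR_MH = (74.6385 + 100.5737) / (507.3863 + 446.8327) = 175.2122 / 954.2190 = 0.18362

0.184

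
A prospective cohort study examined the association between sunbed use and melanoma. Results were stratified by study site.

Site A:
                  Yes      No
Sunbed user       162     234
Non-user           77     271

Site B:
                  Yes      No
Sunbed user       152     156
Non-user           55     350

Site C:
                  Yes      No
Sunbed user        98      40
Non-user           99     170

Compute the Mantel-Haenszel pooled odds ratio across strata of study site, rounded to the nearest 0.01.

OR_MH = Σ(aᵢdᵢ/nᵢ) / Σ(bᵢcᵢ/nᵢ), where nᵢ is the stratum total.
Stratum 1 (Site A): n = 744; a·d/n = 162·271/744 = 59.0081; b·c/n = 234·77/744 = 24.2177
Stratum 2 (Site B): n = 713; a·d/n = 152·350/713 = 74.6143; b·c/n = 156·55/713 = 12.0337
Stratum 3 (Site C): n = 407; a·d/n = 98·170/407 = 40.9337; b·c/n = 40·99/407 = 9.7297
OR_MH = (59.0081 + 74.6143 + 40.9337) / (24.2177 + 12.0337 + 9.7297) = 174.5560 / 45.9811 = 3.79625

3.80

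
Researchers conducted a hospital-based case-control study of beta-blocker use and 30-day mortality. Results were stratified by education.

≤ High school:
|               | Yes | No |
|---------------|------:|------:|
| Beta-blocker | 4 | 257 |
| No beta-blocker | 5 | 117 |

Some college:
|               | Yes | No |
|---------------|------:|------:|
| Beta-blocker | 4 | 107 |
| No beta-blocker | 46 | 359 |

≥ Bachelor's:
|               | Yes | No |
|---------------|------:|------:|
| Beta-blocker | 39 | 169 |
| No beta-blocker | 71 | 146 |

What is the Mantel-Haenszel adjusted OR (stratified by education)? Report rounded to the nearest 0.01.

0.42

OR_MH = Σ(aᵢdᵢ/nᵢ) / Σ(bᵢcᵢ/nᵢ), where nᵢ is the stratum total.
Stratum 1 (≤ High school): n = 383; a·d/n = 4·117/383 = 1.2219; b·c/n = 257·5/383 = 3.3551
Stratum 2 (Some college): n = 516; a·d/n = 4·359/516 = 2.7829; b·c/n = 107·46/516 = 9.5388
Stratum 3 (≥ Bachelor's): n = 425; a·d/n = 39·146/425 = 13.3976; b·c/n = 169·71/425 = 28.2329
OR_MH = (1.2219 + 2.7829 + 13.3976) / (3.3551 + 9.5388 + 28.2329) = 17.4025 / 41.1268 = 0.42314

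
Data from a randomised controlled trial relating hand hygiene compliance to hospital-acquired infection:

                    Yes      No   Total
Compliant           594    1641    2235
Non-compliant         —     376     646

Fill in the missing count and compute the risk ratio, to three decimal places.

The missing cell is in the unexposed row: 646 − 376 = 270.
So a = 594, b = 1641, c = 270, d = 376.
RR = [a/(a+b)] / [c/(c+d)] = (594/2235) / (270/646) = 0.26577/0.41796 = 0.63588

0.636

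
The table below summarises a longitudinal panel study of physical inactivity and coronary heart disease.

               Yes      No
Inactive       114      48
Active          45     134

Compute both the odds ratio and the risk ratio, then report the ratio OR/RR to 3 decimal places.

2.527

Cells: a = 114, b = 48, c = 45, d = 134.
OR = (114·134)/(48·45) = 15276/2160 = 7.07222
Risk in exposed = 114/162 = 0.70370; risk in unexposed = 45/179 = 0.25140; RR = 2.79918
OR/RR = 7.07222 / 2.79918 = 2.52654
The outcome is not rare, so the OR lies further from 1 than the RR.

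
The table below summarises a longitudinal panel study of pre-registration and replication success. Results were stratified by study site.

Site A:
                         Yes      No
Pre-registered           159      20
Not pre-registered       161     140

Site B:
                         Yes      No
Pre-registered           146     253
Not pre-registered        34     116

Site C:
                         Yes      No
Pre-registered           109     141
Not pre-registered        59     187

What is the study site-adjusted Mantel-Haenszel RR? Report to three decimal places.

1.692

RR_MH = Σ(aᵢ·n₀ᵢ/nᵢ) / Σ(cᵢ·n₁ᵢ/nᵢ), with n₁ᵢ = aᵢ+bᵢ (exposed), n₀ᵢ = cᵢ+dᵢ (unexposed), nᵢ = n₁ᵢ+n₀ᵢ.
Stratum 1 (Site A): n₁ = 179, n₀ = 301, n = 480; a·n₀/n = 159·301/480 = 99.7062; c·n₁/n = 161·179/480 = 60.0396
Stratum 2 (Site B): n₁ = 399, n₀ = 150, n = 549; a·n₀/n = 146·150/549 = 39.8907; c·n₁/n = 34·399/549 = 24.7104
Stratum 3 (Site C): n₁ = 250, n₀ = 246, n = 496; a·n₀/n = 109·246/496 = 54.0605; c·n₁/n = 59·250/496 = 29.7379
RR_MH = (99.7062 + 39.8907 + 54.0605) / (60.0396 + 24.7104 + 29.7379) = 193.6574 / 114.4879 = 1.69151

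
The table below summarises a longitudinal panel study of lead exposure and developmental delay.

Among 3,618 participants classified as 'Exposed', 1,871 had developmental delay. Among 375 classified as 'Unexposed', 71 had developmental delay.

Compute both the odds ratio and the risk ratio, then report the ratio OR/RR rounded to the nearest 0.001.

From the description: a = 1871, b = 1747, c = 71, d = 304.
OR = (1871·304)/(1747·71) = 568784/124037 = 4.58560
Risk in exposed = 1871/3618 = 0.51714; risk in unexposed = 71/375 = 0.18933; RR = 2.73135
OR/RR = 4.58560 / 2.73135 = 1.67887
The outcome is not rare, so the OR lies further from 1 than the RR.

1.679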